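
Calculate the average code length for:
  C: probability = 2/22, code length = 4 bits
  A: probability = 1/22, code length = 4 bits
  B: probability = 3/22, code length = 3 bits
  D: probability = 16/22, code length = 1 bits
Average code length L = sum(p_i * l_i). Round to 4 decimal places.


Weighted contributions p_i * l_i:
  C: (2/22) * 4 = 8/22
  A: (1/22) * 4 = 4/22
  B: (3/22) * 3 = 9/22
  D: (16/22) * 1 = 16/22
Sum = (8 + 4 + 9 + 16)/22 = 37/22

L = 37/22 = 1.6818 bits/symbol


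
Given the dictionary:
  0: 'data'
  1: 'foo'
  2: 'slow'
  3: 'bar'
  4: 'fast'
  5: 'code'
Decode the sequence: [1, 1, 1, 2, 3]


Look up each index in the dictionary:
  1 -> 'foo'
  1 -> 'foo'
  1 -> 'foo'
  2 -> 'slow'
  3 -> 'bar'

Decoded: "foo foo foo slow bar"


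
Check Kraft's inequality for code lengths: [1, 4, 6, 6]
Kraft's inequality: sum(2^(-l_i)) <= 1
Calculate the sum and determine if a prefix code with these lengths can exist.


Sum = 2^(-1) + 2^(-4) + 2^(-6) + 2^(-6)
    = 0.5 + 0.0625 + 0.015625 + 0.015625
    = 38/64 = 0.59375
Since 0.59375 <= 1, Kraft's inequality IS satisfied.
A prefix code with these lengths CAN exist.

Kraft sum = 0.59375. Satisfied.


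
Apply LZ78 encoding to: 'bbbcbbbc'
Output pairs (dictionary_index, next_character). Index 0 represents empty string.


LZ78 encoding steps:
Dictionary: {0: ''}
Step 1: w='' (idx 0), next='b' -> output (0, 'b'), add 'b' as idx 1
Step 2: w='b' (idx 1), next='b' -> output (1, 'b'), add 'bb' as idx 2
Step 3: w='' (idx 0), next='c' -> output (0, 'c'), add 'c' as idx 3
Step 4: w='bb' (idx 2), next='b' -> output (2, 'b'), add 'bbb' as idx 4
Step 5: w='c' (idx 3), end of input -> output (3, '')


Encoded: [(0, 'b'), (1, 'b'), (0, 'c'), (2, 'b'), (3, '')]


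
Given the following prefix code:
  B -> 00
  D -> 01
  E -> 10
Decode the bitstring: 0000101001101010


Decoding step by step:
Bits 00 -> B
Bits 00 -> B
Bits 10 -> E
Bits 10 -> E
Bits 01 -> D
Bits 10 -> E
Bits 10 -> E
Bits 10 -> E


Decoded message: BBEEDEEE


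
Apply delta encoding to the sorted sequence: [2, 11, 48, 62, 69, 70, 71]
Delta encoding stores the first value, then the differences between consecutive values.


First value: 2
Deltas:
  11 - 2 = 9
  48 - 11 = 37
  62 - 48 = 14
  69 - 62 = 7
  70 - 69 = 1
  71 - 70 = 1


Delta encoded: [2, 9, 37, 14, 7, 1, 1]


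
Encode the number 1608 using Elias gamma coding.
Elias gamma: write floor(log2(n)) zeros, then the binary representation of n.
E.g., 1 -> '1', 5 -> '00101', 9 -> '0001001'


num_bits = floor(log2(1608)) + 1 = 11
leading_zeros = num_bits - 1 = 10
binary(1608) = 11001001000

Elias gamma(1608) = '0000000000' + '11001001000' = 000000000011001001000 (21 bits)


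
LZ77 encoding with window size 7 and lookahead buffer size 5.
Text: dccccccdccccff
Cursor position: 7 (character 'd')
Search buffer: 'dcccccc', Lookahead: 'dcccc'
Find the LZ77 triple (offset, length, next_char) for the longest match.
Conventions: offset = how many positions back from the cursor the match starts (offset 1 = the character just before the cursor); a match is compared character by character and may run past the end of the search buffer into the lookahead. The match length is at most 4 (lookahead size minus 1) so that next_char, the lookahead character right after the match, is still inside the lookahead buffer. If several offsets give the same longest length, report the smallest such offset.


Try each offset into the search buffer:
  offset=1 (pos 6, char 'c'): match length 0
  offset=2 (pos 5, char 'c'): match length 0
  offset=3 (pos 4, char 'c'): match length 0
  offset=4 (pos 3, char 'c'): match length 0
  offset=5 (pos 2, char 'c'): match length 0
  offset=6 (pos 1, char 'c'): match length 0
  offset=7 (pos 0, char 'd'): match length 4
Longest match has length 4 at offset 7.
next_char = character at position 7 + 4 = 11 -> 'c'

Best match: offset=7, length=4 (matching 'dccc' starting at position 0)
LZ77 triple: (7, 4, 'c')


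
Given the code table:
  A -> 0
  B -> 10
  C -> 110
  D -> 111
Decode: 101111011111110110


Decoding:
10 -> B
111 -> D
10 -> B
111 -> D
111 -> D
10 -> B
110 -> C


Result: BDBDDBC


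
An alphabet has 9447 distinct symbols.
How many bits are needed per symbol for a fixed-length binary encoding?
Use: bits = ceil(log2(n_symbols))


log2(9447) = 13.2056
Bracket: 2^13 = 8192 < 9447 <= 2^14 = 16384
So ceil(log2(9447)) = 14

bits = ceil(log2(9447)) = ceil(13.2056) = 14 bits


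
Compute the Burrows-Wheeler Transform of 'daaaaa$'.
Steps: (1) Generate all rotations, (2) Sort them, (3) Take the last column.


Rotations (sorted):
  0: $daaaaa -> last char: a
  1: a$daaaa -> last char: a
  2: aa$daaa -> last char: a
  3: aaa$daa -> last char: a
  4: aaaa$da -> last char: a
  5: aaaaa$d -> last char: d
  6: daaaaa$ -> last char: $


BWT = aaaaad$


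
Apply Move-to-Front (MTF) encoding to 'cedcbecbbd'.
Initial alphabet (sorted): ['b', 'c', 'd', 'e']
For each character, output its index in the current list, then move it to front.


MTF encoding:
'c': index 1 in ['b', 'c', 'd', 'e'] -> ['c', 'b', 'd', 'e']
'e': index 3 in ['c', 'b', 'd', 'e'] -> ['e', 'c', 'b', 'd']
'd': index 3 in ['e', 'c', 'b', 'd'] -> ['d', 'e', 'c', 'b']
'c': index 2 in ['d', 'e', 'c', 'b'] -> ['c', 'd', 'e', 'b']
'b': index 3 in ['c', 'd', 'e', 'b'] -> ['b', 'c', 'd', 'e']
'e': index 3 in ['b', 'c', 'd', 'e'] -> ['e', 'b', 'c', 'd']
'c': index 2 in ['e', 'b', 'c', 'd'] -> ['c', 'e', 'b', 'd']
'b': index 2 in ['c', 'e', 'b', 'd'] -> ['b', 'c', 'e', 'd']
'b': index 0 in ['b', 'c', 'e', 'd'] -> ['b', 'c', 'e', 'd']
'd': index 3 in ['b', 'c', 'e', 'd'] -> ['d', 'b', 'c', 'e']


Output: [1, 3, 3, 2, 3, 3, 2, 2, 0, 3]


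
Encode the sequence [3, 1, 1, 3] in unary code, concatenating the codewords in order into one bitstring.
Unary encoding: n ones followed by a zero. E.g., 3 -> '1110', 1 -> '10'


Encode each number as n ones followed by a terminating 0:
  3 -> 1110 (4 bits)
  1 -> 10 (2 bits)
  1 -> 10 (2 bits)
  3 -> 1110 (4 bits)
Total length = 4 + 2 + 2 + 4 = 12 bits.

Unary([3, 1, 1, 3]) = 111010101110 (12 bits)


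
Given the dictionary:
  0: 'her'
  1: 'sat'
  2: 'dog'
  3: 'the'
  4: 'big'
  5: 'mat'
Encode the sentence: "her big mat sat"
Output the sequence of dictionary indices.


Look up each word in the dictionary:
  'her' -> 0
  'big' -> 4
  'mat' -> 5
  'sat' -> 1

Encoded: [0, 4, 5, 1]


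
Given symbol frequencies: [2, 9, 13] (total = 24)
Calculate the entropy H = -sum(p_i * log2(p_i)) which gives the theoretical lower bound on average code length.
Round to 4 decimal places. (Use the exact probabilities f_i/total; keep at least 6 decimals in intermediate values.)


Per-symbol terms -p_i * log2(p_i) with p_i = f_i/24:
  p = 2/24 = 0.083333: log2(p) = -3.584963, -p*log2(p) = 0.298747
  p = 9/24 = 0.375000: log2(p) = -1.415037, -p*log2(p) = 0.530639
  p = 13/24 = 0.541667: log2(p) = -0.884523, -p*log2(p) = 0.479117
H = 0.298747 + 0.530639 + 0.479117 = 1.308503

H = 1.3085 bits/symbol


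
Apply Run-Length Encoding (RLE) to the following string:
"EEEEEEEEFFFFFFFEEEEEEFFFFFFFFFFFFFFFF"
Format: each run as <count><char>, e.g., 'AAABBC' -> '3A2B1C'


Scanning runs left to right:
  i=0: run of 'E' x 8 -> '8E'
  i=8: run of 'F' x 7 -> '7F'
  i=15: run of 'E' x 6 -> '6E'
  i=21: run of 'F' x 16 -> '16F'

RLE = 8E7F6E16F


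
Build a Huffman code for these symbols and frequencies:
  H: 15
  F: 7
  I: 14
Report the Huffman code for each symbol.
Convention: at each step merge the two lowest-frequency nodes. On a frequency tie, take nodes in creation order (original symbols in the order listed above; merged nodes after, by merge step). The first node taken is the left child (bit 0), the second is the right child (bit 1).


Huffman tree construction:
Step 1: Merge F(7) + I(14) = 21
Step 2: Merge H(15) + (F+I)(21) = 36
Read each symbol's code off the tree from the root (left child = 0, right child = 1).

Codes:
  H: 0 (length 1)
  F: 10 (length 2)
  I: 11 (length 2)
Average code length: 57/36 = 1.5833 bits/symbol


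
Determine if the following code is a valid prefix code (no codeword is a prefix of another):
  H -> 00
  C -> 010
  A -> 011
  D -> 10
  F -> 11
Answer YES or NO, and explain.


Checking each pair (does one codeword prefix another?):
  H='00' vs C='010': no prefix
  H='00' vs A='011': no prefix
  H='00' vs D='10': no prefix
  H='00' vs F='11': no prefix
  C='010' vs H='00': no prefix
  C='010' vs A='011': no prefix
  C='010' vs D='10': no prefix
  C='010' vs F='11': no prefix
  A='011' vs H='00': no prefix
  A='011' vs C='010': no prefix
  A='011' vs D='10': no prefix
  A='011' vs F='11': no prefix
  D='10' vs H='00': no prefix
  D='10' vs C='010': no prefix
  D='10' vs A='011': no prefix
  D='10' vs F='11': no prefix
  F='11' vs H='00': no prefix
  F='11' vs C='010': no prefix
  F='11' vs A='011': no prefix
  F='11' vs D='10': no prefix
No violation found over all pairs.

YES -- this is a valid prefix code. No codeword is a prefix of any other codeword.


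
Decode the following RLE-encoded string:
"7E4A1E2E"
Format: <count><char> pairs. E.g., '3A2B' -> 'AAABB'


Expanding each <count><char> pair:
  7E -> 'EEEEEEE'
  4A -> 'AAAA'
  1E -> 'E'
  2E -> 'EE'

Decoded = EEEEEEEAAAAEEE


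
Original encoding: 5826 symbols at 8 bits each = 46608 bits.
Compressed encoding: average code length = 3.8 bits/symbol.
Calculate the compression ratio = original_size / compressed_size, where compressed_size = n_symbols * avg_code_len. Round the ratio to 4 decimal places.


original_size = n_symbols * orig_bits = 5826 * 8 = 46608 bits
compressed_size = n_symbols * avg_code_len = 5826 * 3.8 = 22138.8 bits
ratio = original_size / compressed_size = 46608 / 22138.8 = 2.1053

Compression ratio = 2.1053


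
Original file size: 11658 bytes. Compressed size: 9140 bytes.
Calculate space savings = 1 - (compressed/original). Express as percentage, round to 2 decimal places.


ratio = compressed/original = 9140/11658 = 0.784011
savings = 1 - ratio = 1 - 0.784011 = 0.215989
as a percentage: 0.215989 * 100 = 21.6%

Space savings = 1 - 9140/11658 = 21.6%


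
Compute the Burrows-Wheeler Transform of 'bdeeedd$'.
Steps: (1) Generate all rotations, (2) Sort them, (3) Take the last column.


Rotations (sorted):
  0: $bdeeedd -> last char: d
  1: bdeeedd$ -> last char: $
  2: d$bdeeed -> last char: d
  3: dd$bdeee -> last char: e
  4: deeedd$b -> last char: b
  5: edd$bdee -> last char: e
  6: eedd$bde -> last char: e
  7: eeedd$bd -> last char: d


BWT = d$debeed


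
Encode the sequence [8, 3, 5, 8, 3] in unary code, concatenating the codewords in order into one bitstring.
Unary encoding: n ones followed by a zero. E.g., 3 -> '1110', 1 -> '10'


Encode each number as n ones followed by a terminating 0:
  8 -> 111111110 (9 bits)
  3 -> 1110 (4 bits)
  5 -> 111110 (6 bits)
  8 -> 111111110 (9 bits)
  3 -> 1110 (4 bits)
Total length = 9 + 4 + 6 + 9 + 4 = 32 bits.

Unary([8, 3, 5, 8, 3]) = 11111111011101111101111111101110 (32 bits)


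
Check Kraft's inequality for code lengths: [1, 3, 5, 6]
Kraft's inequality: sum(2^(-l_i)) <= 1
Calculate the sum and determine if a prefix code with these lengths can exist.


Sum = 2^(-1) + 2^(-3) + 2^(-5) + 2^(-6)
    = 0.5 + 0.125 + 0.03125 + 0.015625
    = 43/64 = 0.671875
Since 0.671875 <= 1, Kraft's inequality IS satisfied.
A prefix code with these lengths CAN exist.

Kraft sum = 0.671875. Satisfied.


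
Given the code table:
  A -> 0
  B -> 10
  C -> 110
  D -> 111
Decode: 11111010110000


Decoding:
111 -> D
110 -> C
10 -> B
110 -> C
0 -> A
0 -> A
0 -> A


Result: DCBCAAA


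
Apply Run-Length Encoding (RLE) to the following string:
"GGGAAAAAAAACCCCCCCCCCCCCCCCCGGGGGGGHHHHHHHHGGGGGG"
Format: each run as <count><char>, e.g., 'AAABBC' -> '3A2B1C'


Scanning runs left to right:
  i=0: run of 'G' x 3 -> '3G'
  i=3: run of 'A' x 8 -> '8A'
  i=11: run of 'C' x 17 -> '17C'
  i=28: run of 'G' x 7 -> '7G'
  i=35: run of 'H' x 8 -> '8H'
  i=43: run of 'G' x 6 -> '6G'

RLE = 3G8A17C7G8H6G


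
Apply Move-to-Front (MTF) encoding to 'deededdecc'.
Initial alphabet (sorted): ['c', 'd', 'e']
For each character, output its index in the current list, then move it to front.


MTF encoding:
'd': index 1 in ['c', 'd', 'e'] -> ['d', 'c', 'e']
'e': index 2 in ['d', 'c', 'e'] -> ['e', 'd', 'c']
'e': index 0 in ['e', 'd', 'c'] -> ['e', 'd', 'c']
'd': index 1 in ['e', 'd', 'c'] -> ['d', 'e', 'c']
'e': index 1 in ['d', 'e', 'c'] -> ['e', 'd', 'c']
'd': index 1 in ['e', 'd', 'c'] -> ['d', 'e', 'c']
'd': index 0 in ['d', 'e', 'c'] -> ['d', 'e', 'c']
'e': index 1 in ['d', 'e', 'c'] -> ['e', 'd', 'c']
'c': index 2 in ['e', 'd', 'c'] -> ['c', 'e', 'd']
'c': index 0 in ['c', 'e', 'd'] -> ['c', 'e', 'd']


Output: [1, 2, 0, 1, 1, 1, 0, 1, 2, 0]


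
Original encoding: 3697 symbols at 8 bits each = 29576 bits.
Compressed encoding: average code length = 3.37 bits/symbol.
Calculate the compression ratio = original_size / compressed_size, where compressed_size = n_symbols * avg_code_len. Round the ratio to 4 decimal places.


original_size = n_symbols * orig_bits = 3697 * 8 = 29576 bits
compressed_size = n_symbols * avg_code_len = 3697 * 3.37 = 12458.89 bits
ratio = original_size / compressed_size = 29576 / 12458.89 = 2.3739

Compression ratio = 2.3739


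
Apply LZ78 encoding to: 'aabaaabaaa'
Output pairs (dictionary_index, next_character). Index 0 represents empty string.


LZ78 encoding steps:
Dictionary: {0: ''}
Step 1: w='' (idx 0), next='a' -> output (0, 'a'), add 'a' as idx 1
Step 2: w='a' (idx 1), next='b' -> output (1, 'b'), add 'ab' as idx 2
Step 3: w='a' (idx 1), next='a' -> output (1, 'a'), add 'aa' as idx 3
Step 4: w='ab' (idx 2), next='a' -> output (2, 'a'), add 'aba' as idx 4
Step 5: w='aa' (idx 3), end of input -> output (3, '')


Encoded: [(0, 'a'), (1, 'b'), (1, 'a'), (2, 'a'), (3, '')]


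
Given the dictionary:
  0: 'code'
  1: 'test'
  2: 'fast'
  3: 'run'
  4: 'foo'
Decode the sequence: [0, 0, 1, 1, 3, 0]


Look up each index in the dictionary:
  0 -> 'code'
  0 -> 'code'
  1 -> 'test'
  1 -> 'test'
  3 -> 'run'
  0 -> 'code'

Decoded: "code code test test run code"


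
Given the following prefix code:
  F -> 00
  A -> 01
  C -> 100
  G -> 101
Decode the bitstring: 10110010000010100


Decoding step by step:
Bits 101 -> G
Bits 100 -> C
Bits 100 -> C
Bits 00 -> F
Bits 01 -> A
Bits 01 -> A
Bits 00 -> F


Decoded message: GCCFAAF


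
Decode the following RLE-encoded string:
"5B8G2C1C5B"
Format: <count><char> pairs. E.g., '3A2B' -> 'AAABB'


Expanding each <count><char> pair:
  5B -> 'BBBBB'
  8G -> 'GGGGGGGG'
  2C -> 'CC'
  1C -> 'C'
  5B -> 'BBBBB'

Decoded = BBBBBGGGGGGGGCCCBBBBB


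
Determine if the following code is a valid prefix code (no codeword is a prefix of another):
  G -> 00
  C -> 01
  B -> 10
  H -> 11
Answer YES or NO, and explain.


Checking each pair (does one codeword prefix another?):
  G='00' vs C='01': no prefix
  G='00' vs B='10': no prefix
  G='00' vs H='11': no prefix
  C='01' vs G='00': no prefix
  C='01' vs B='10': no prefix
  C='01' vs H='11': no prefix
  B='10' vs G='00': no prefix
  B='10' vs C='01': no prefix
  B='10' vs H='11': no prefix
  H='11' vs G='00': no prefix
  H='11' vs C='01': no prefix
  H='11' vs B='10': no prefix
No violation found over all pairs.

YES -- this is a valid prefix code. No codeword is a prefix of any other codeword.


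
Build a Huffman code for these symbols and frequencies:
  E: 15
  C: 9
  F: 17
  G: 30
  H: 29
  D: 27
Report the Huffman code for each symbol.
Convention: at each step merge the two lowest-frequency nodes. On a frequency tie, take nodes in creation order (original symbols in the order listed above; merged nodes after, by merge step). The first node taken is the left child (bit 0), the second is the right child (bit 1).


Huffman tree construction:
Step 1: Merge C(9) + E(15) = 24
Step 2: Merge F(17) + (C+E)(24) = 41
Step 3: Merge D(27) + H(29) = 56
Step 4: Merge G(30) + (F+(C+E))(41) = 71
Step 5: Merge (D+H)(56) + (G+(F+(C+E)))(71) = 127
Read each symbol's code off the tree from the root (left child = 0, right child = 1).

Codes:
  E: 1111 (length 4)
  C: 1110 (length 4)
  F: 110 (length 3)
  G: 10 (length 2)
  H: 01 (length 2)
  D: 00 (length 2)
Average code length: 319/127 = 2.5118 bits/symbol


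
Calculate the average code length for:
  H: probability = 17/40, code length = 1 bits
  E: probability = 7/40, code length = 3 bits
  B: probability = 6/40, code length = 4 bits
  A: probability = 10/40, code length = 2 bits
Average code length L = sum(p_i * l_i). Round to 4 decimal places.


Weighted contributions p_i * l_i:
  H: (17/40) * 1 = 17/40
  E: (7/40) * 3 = 21/40
  B: (6/40) * 4 = 24/40
  A: (10/40) * 2 = 20/40
Sum = (17 + 21 + 24 + 20)/40 = 82/40

L = 82/40 = 2.0500 bits/symbol


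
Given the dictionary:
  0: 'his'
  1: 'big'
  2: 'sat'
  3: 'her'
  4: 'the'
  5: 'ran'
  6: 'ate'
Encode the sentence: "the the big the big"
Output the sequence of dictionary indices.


Look up each word in the dictionary:
  'the' -> 4
  'the' -> 4
  'big' -> 1
  'the' -> 4
  'big' -> 1

Encoded: [4, 4, 1, 4, 1]


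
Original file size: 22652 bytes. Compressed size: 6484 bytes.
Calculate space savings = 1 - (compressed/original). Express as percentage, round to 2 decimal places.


ratio = compressed/original = 6484/22652 = 0.286244
savings = 1 - ratio = 1 - 0.286244 = 0.713756
as a percentage: 0.713756 * 100 = 71.38%

Space savings = 1 - 6484/22652 = 71.38%


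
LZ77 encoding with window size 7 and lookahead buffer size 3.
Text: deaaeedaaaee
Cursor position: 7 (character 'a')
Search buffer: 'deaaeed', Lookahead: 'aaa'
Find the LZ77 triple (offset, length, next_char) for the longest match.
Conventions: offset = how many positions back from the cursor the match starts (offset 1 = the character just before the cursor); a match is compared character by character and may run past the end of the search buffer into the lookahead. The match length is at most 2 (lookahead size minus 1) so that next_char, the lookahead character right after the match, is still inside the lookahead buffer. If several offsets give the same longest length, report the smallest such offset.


Try each offset into the search buffer:
  offset=1 (pos 6, char 'd'): match length 0
  offset=2 (pos 5, char 'e'): match length 0
  offset=3 (pos 4, char 'e'): match length 0
  offset=4 (pos 3, char 'a'): match length 1
  offset=5 (pos 2, char 'a'): match length 2
  offset=6 (pos 1, char 'e'): match length 0
  offset=7 (pos 0, char 'd'): match length 0
Longest match has length 2 at offset 5.
next_char = character at position 7 + 2 = 9 -> 'a'

Best match: offset=5, length=2 (matching 'aa' starting at position 2)
LZ77 triple: (5, 2, 'a')


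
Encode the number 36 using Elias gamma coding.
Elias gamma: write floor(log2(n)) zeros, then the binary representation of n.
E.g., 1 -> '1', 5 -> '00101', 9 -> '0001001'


num_bits = floor(log2(36)) + 1 = 6
leading_zeros = num_bits - 1 = 5
binary(36) = 100100

Elias gamma(36) = '00000' + '100100' = 00000100100 (11 bits)


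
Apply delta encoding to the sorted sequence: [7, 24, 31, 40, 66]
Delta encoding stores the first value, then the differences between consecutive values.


First value: 7
Deltas:
  24 - 7 = 17
  31 - 24 = 7
  40 - 31 = 9
  66 - 40 = 26


Delta encoded: [7, 17, 7, 9, 26]


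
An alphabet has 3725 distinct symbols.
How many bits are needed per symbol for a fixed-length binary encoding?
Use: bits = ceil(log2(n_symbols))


log2(3725) = 11.863
Bracket: 2^11 = 2048 < 3725 <= 2^12 = 4096
So ceil(log2(3725)) = 12

bits = ceil(log2(3725)) = ceil(11.863) = 12 bits


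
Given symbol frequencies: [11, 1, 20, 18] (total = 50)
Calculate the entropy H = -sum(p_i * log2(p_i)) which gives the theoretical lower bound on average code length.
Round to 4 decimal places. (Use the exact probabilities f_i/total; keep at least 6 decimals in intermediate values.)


Per-symbol terms -p_i * log2(p_i) with p_i = f_i/50:
  p = 11/50 = 0.220000: log2(p) = -2.184425, -p*log2(p) = 0.480573
  p = 1/50 = 0.020000: log2(p) = -5.643856, -p*log2(p) = 0.112877
  p = 20/50 = 0.400000: log2(p) = -1.321928, -p*log2(p) = 0.528771
  p = 18/50 = 0.360000: log2(p) = -1.473931, -p*log2(p) = 0.530615
H = 0.480573 + 0.112877 + 0.528771 + 0.530615 = 1.652836

H = 1.6528 bits/symbol


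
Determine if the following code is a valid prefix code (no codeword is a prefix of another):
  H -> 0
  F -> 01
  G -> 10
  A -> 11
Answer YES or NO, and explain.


Checking each pair (does one codeword prefix another?):
  H='0' vs F='01': prefix -- VIOLATION

NO -- this is NOT a valid prefix code. H (0) is a prefix of F (01).


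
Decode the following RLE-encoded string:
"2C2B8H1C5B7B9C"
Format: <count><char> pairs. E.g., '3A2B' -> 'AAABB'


Expanding each <count><char> pair:
  2C -> 'CC'
  2B -> 'BB'
  8H -> 'HHHHHHHH'
  1C -> 'C'
  5B -> 'BBBBB'
  7B -> 'BBBBBBB'
  9C -> 'CCCCCCCCC'

Decoded = CCBBHHHHHHHHCBBBBBBBBBBBBCCCCCCCCC


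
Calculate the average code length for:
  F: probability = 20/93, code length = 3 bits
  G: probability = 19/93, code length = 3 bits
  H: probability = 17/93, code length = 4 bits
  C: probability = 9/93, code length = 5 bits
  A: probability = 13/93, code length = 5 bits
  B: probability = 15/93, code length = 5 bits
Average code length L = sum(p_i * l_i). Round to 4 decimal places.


Weighted contributions p_i * l_i:
  F: (20/93) * 3 = 60/93
  G: (19/93) * 3 = 57/93
  H: (17/93) * 4 = 68/93
  C: (9/93) * 5 = 45/93
  A: (13/93) * 5 = 65/93
  B: (15/93) * 5 = 75/93
Sum = (60 + 57 + 68 + 45 + 65 + 75)/93 = 370/93

L = 370/93 = 3.9785 bits/symbol


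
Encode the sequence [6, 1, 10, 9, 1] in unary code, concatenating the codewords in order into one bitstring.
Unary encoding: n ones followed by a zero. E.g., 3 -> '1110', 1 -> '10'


Encode each number as n ones followed by a terminating 0:
  6 -> 1111110 (7 bits)
  1 -> 10 (2 bits)
  10 -> 11111111110 (11 bits)
  9 -> 1111111110 (10 bits)
  1 -> 10 (2 bits)
Total length = 7 + 2 + 11 + 10 + 2 = 32 bits.

Unary([6, 1, 10, 9, 1]) = 11111101011111111110111111111010 (32 bits)


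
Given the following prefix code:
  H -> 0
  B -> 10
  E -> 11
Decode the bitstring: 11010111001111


Decoding step by step:
Bits 11 -> E
Bits 0 -> H
Bits 10 -> B
Bits 11 -> E
Bits 10 -> B
Bits 0 -> H
Bits 11 -> E
Bits 11 -> E


Decoded message: EHBEBHEE


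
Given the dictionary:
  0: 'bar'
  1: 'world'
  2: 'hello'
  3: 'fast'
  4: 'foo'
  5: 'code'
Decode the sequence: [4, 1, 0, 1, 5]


Look up each index in the dictionary:
  4 -> 'foo'
  1 -> 'world'
  0 -> 'bar'
  1 -> 'world'
  5 -> 'code'

Decoded: "foo world bar world code"


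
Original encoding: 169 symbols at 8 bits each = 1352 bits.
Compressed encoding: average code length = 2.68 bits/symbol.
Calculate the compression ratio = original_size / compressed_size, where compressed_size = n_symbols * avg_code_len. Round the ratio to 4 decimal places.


original_size = n_symbols * orig_bits = 169 * 8 = 1352 bits
compressed_size = n_symbols * avg_code_len = 169 * 2.68 = 452.92 bits
ratio = original_size / compressed_size = 1352 / 452.92 = 2.9851

Compression ratio = 2.9851


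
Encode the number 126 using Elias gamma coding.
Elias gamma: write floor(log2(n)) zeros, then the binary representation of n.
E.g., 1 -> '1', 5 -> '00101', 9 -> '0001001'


num_bits = floor(log2(126)) + 1 = 7
leading_zeros = num_bits - 1 = 6
binary(126) = 1111110

Elias gamma(126) = '000000' + '1111110' = 0000001111110 (13 bits)


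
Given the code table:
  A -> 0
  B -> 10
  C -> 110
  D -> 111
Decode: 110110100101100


Decoding:
110 -> C
110 -> C
10 -> B
0 -> A
10 -> B
110 -> C
0 -> A


Result: CCBABCA


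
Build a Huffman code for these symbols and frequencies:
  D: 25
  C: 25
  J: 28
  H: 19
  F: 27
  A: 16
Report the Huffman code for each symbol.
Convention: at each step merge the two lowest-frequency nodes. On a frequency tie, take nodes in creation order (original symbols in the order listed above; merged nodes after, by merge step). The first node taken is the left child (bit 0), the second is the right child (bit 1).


Huffman tree construction:
Step 1: Merge A(16) + H(19) = 35
Step 2: Merge D(25) + C(25) = 50
Step 3: Merge F(27) + J(28) = 55
Step 4: Merge (A+H)(35) + (D+C)(50) = 85
Step 5: Merge (F+J)(55) + ((A+H)+(D+C))(85) = 140
Read each symbol's code off the tree from the root (left child = 0, right child = 1).

Codes:
  D: 110 (length 3)
  C: 111 (length 3)
  J: 01 (length 2)
  H: 101 (length 3)
  F: 00 (length 2)
  A: 100 (length 3)
Average code length: 365/140 = 2.6071 bits/symbol


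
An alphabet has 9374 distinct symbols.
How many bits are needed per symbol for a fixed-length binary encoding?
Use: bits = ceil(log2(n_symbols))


log2(9374) = 13.1944
Bracket: 2^13 = 8192 < 9374 <= 2^14 = 16384
So ceil(log2(9374)) = 14

bits = ceil(log2(9374)) = ceil(13.1944) = 14 bits


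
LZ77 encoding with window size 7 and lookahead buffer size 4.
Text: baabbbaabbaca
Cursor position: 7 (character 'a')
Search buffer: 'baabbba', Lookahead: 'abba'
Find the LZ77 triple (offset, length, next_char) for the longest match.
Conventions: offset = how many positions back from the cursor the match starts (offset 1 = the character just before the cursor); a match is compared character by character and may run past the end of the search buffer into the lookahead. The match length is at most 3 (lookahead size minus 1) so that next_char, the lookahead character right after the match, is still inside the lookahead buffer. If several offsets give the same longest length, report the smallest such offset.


Try each offset into the search buffer:
  offset=1 (pos 6, char 'a'): match length 1
  offset=2 (pos 5, char 'b'): match length 0
  offset=3 (pos 4, char 'b'): match length 0
  offset=4 (pos 3, char 'b'): match length 0
  offset=5 (pos 2, char 'a'): match length 3
  offset=6 (pos 1, char 'a'): match length 1
  offset=7 (pos 0, char 'b'): match length 0
Longest match has length 3 at offset 5.
next_char = character at position 7 + 3 = 10 -> 'a'

Best match: offset=5, length=3 (matching 'abb' starting at position 2)
LZ77 triple: (5, 3, 'a')


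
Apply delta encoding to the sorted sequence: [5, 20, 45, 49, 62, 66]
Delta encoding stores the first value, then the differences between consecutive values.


First value: 5
Deltas:
  20 - 5 = 15
  45 - 20 = 25
  49 - 45 = 4
  62 - 49 = 13
  66 - 62 = 4


Delta encoded: [5, 15, 25, 4, 13, 4]


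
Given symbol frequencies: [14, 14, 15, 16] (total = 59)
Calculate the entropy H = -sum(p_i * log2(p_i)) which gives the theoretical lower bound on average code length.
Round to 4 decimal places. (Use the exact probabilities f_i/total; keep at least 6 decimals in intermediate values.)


Per-symbol terms -p_i * log2(p_i) with p_i = f_i/59:
  p = 14/59 = 0.237288: log2(p) = -2.075288, -p*log2(p) = 0.492441
  p = 14/59 = 0.237288: log2(p) = -2.075288, -p*log2(p) = 0.492441
  p = 15/59 = 0.254237: log2(p) = -1.975752, -p*log2(p) = 0.502310
  p = 16/59 = 0.271186: log2(p) = -1.882643, -p*log2(p) = 0.510547
H = 0.492441 + 0.492441 + 0.502310 + 0.510547 = 1.997739

H = 1.9977 bits/symbol


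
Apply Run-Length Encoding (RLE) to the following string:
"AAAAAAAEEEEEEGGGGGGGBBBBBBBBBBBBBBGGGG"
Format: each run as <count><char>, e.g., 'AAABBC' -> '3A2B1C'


Scanning runs left to right:
  i=0: run of 'A' x 7 -> '7A'
  i=7: run of 'E' x 6 -> '6E'
  i=13: run of 'G' x 7 -> '7G'
  i=20: run of 'B' x 14 -> '14B'
  i=34: run of 'G' x 4 -> '4G'

RLE = 7A6E7G14B4G


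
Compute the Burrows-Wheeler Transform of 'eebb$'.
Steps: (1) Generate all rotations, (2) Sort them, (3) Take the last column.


Rotations (sorted):
  0: $eebb -> last char: b
  1: b$eeb -> last char: b
  2: bb$ee -> last char: e
  3: ebb$e -> last char: e
  4: eebb$ -> last char: $


BWT = bbee$


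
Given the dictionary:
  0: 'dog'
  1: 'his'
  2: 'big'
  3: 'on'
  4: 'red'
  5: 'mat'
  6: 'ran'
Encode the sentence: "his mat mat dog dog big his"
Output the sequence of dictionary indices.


Look up each word in the dictionary:
  'his' -> 1
  'mat' -> 5
  'mat' -> 5
  'dog' -> 0
  'dog' -> 0
  'big' -> 2
  'his' -> 1

Encoded: [1, 5, 5, 0, 0, 2, 1]


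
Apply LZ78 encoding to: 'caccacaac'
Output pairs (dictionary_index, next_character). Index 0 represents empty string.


LZ78 encoding steps:
Dictionary: {0: ''}
Step 1: w='' (idx 0), next='c' -> output (0, 'c'), add 'c' as idx 1
Step 2: w='' (idx 0), next='a' -> output (0, 'a'), add 'a' as idx 2
Step 3: w='c' (idx 1), next='c' -> output (1, 'c'), add 'cc' as idx 3
Step 4: w='a' (idx 2), next='c' -> output (2, 'c'), add 'ac' as idx 4
Step 5: w='a' (idx 2), next='a' -> output (2, 'a'), add 'aa' as idx 5
Step 6: w='c' (idx 1), end of input -> output (1, '')


Encoded: [(0, 'c'), (0, 'a'), (1, 'c'), (2, 'c'), (2, 'a'), (1, '')]


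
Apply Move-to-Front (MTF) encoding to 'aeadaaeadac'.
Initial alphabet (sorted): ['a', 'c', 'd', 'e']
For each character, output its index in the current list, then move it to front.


MTF encoding:
'a': index 0 in ['a', 'c', 'd', 'e'] -> ['a', 'c', 'd', 'e']
'e': index 3 in ['a', 'c', 'd', 'e'] -> ['e', 'a', 'c', 'd']
'a': index 1 in ['e', 'a', 'c', 'd'] -> ['a', 'e', 'c', 'd']
'd': index 3 in ['a', 'e', 'c', 'd'] -> ['d', 'a', 'e', 'c']
'a': index 1 in ['d', 'a', 'e', 'c'] -> ['a', 'd', 'e', 'c']
'a': index 0 in ['a', 'd', 'e', 'c'] -> ['a', 'd', 'e', 'c']
'e': index 2 in ['a', 'd', 'e', 'c'] -> ['e', 'a', 'd', 'c']
'a': index 1 in ['e', 'a', 'd', 'c'] -> ['a', 'e', 'd', 'c']
'd': index 2 in ['a', 'e', 'd', 'c'] -> ['d', 'a', 'e', 'c']
'a': index 1 in ['d', 'a', 'e', 'c'] -> ['a', 'd', 'e', 'c']
'c': index 3 in ['a', 'd', 'e', 'c'] -> ['c', 'a', 'd', 'e']


Output: [0, 3, 1, 3, 1, 0, 2, 1, 2, 1, 3]


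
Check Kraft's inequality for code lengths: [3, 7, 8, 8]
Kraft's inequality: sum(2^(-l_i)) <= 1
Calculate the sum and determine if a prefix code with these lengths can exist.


Sum = 2^(-3) + 2^(-7) + 2^(-8) + 2^(-8)
    = 0.125 + 0.0078125 + 0.00390625 + 0.00390625
    = 36/256 = 0.140625
Since 0.140625 <= 1, Kraft's inequality IS satisfied.
A prefix code with these lengths CAN exist.

Kraft sum = 0.140625. Satisfied.


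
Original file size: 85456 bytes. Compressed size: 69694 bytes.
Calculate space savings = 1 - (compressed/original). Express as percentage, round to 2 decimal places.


ratio = compressed/original = 69694/85456 = 0.815554
savings = 1 - ratio = 1 - 0.815554 = 0.184446
as a percentage: 0.184446 * 100 = 18.44%

Space savings = 1 - 69694/85456 = 18.44%


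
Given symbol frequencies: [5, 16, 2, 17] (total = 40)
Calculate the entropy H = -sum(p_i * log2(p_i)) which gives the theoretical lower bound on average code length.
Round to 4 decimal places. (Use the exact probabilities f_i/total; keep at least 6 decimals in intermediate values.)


Per-symbol terms -p_i * log2(p_i) with p_i = f_i/40:
  p = 5/40 = 0.125000: log2(p) = -3.000000, -p*log2(p) = 0.375000
  p = 16/40 = 0.400000: log2(p) = -1.321928, -p*log2(p) = 0.528771
  p = 2/40 = 0.050000: log2(p) = -4.321928, -p*log2(p) = 0.216096
  p = 17/40 = 0.425000: log2(p) = -1.234465, -p*log2(p) = 0.524648
H = 0.375000 + 0.528771 + 0.216096 + 0.524648 = 1.644515

H = 1.6445 bits/symbol


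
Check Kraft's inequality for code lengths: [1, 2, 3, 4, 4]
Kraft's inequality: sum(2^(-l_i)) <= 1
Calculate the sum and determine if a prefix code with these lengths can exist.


Sum = 2^(-1) + 2^(-2) + 2^(-3) + 2^(-4) + 2^(-4)
    = 0.5 + 0.25 + 0.125 + 0.0625 + 0.0625
    = 16/16 = 1.0
Since 1.0 <= 1, Kraft's inequality IS satisfied.
A prefix code with these lengths CAN exist.

Kraft sum = 1.0. Satisfied.


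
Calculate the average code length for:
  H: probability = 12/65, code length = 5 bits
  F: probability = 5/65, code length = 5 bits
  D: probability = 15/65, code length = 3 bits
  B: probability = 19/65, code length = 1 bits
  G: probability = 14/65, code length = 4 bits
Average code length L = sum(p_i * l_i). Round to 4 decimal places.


Weighted contributions p_i * l_i:
  H: (12/65) * 5 = 60/65
  F: (5/65) * 5 = 25/65
  D: (15/65) * 3 = 45/65
  B: (19/65) * 1 = 19/65
  G: (14/65) * 4 = 56/65
Sum = (60 + 25 + 45 + 19 + 56)/65 = 205/65

L = 205/65 = 3.1538 bits/symbol


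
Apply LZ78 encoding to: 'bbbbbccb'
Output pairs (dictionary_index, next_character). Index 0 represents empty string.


LZ78 encoding steps:
Dictionary: {0: ''}
Step 1: w='' (idx 0), next='b' -> output (0, 'b'), add 'b' as idx 1
Step 2: w='b' (idx 1), next='b' -> output (1, 'b'), add 'bb' as idx 2
Step 3: w='bb' (idx 2), next='c' -> output (2, 'c'), add 'bbc' as idx 3
Step 4: w='' (idx 0), next='c' -> output (0, 'c'), add 'c' as idx 4
Step 5: w='b' (idx 1), end of input -> output (1, '')


Encoded: [(0, 'b'), (1, 'b'), (2, 'c'), (0, 'c'), (1, '')]


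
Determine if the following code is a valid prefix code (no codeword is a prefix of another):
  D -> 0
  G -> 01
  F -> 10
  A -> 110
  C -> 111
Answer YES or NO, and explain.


Checking each pair (does one codeword prefix another?):
  D='0' vs G='01': prefix -- VIOLATION

NO -- this is NOT a valid prefix code. D (0) is a prefix of G (01).


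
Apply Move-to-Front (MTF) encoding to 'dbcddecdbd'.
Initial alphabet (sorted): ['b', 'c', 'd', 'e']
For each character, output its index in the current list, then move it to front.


MTF encoding:
'd': index 2 in ['b', 'c', 'd', 'e'] -> ['d', 'b', 'c', 'e']
'b': index 1 in ['d', 'b', 'c', 'e'] -> ['b', 'd', 'c', 'e']
'c': index 2 in ['b', 'd', 'c', 'e'] -> ['c', 'b', 'd', 'e']
'd': index 2 in ['c', 'b', 'd', 'e'] -> ['d', 'c', 'b', 'e']
'd': index 0 in ['d', 'c', 'b', 'e'] -> ['d', 'c', 'b', 'e']
'e': index 3 in ['d', 'c', 'b', 'e'] -> ['e', 'd', 'c', 'b']
'c': index 2 in ['e', 'd', 'c', 'b'] -> ['c', 'e', 'd', 'b']
'd': index 2 in ['c', 'e', 'd', 'b'] -> ['d', 'c', 'e', 'b']
'b': index 3 in ['d', 'c', 'e', 'b'] -> ['b', 'd', 'c', 'e']
'd': index 1 in ['b', 'd', 'c', 'e'] -> ['d', 'b', 'c', 'e']


Output: [2, 1, 2, 2, 0, 3, 2, 2, 3, 1]


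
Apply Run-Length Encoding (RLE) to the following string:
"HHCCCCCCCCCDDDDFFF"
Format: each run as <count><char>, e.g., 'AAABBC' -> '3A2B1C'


Scanning runs left to right:
  i=0: run of 'H' x 2 -> '2H'
  i=2: run of 'C' x 9 -> '9C'
  i=11: run of 'D' x 4 -> '4D'
  i=15: run of 'F' x 3 -> '3F'

RLE = 2H9C4D3F


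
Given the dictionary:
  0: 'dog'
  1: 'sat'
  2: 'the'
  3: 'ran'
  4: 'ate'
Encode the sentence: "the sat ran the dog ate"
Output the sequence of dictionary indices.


Look up each word in the dictionary:
  'the' -> 2
  'sat' -> 1
  'ran' -> 3
  'the' -> 2
  'dog' -> 0
  'ate' -> 4

Encoded: [2, 1, 3, 2, 0, 4]


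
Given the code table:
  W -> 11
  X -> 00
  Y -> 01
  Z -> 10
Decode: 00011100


Decoding:
00 -> X
01 -> Y
11 -> W
00 -> X


Result: XYWX


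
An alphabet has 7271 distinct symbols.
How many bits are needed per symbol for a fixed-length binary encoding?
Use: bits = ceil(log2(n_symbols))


log2(7271) = 12.8279
Bracket: 2^12 = 4096 < 7271 <= 2^13 = 8192
So ceil(log2(7271)) = 13

bits = ceil(log2(7271)) = ceil(12.8279) = 13 bits


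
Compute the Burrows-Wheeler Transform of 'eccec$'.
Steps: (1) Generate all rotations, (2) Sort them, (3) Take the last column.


Rotations (sorted):
  0: $eccec -> last char: c
  1: c$ecce -> last char: e
  2: ccec$e -> last char: e
  3: cec$ec -> last char: c
  4: ec$ecc -> last char: c
  5: eccec$ -> last char: $


BWT = ceecc$


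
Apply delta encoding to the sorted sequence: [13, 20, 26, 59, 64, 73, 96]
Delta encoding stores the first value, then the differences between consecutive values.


First value: 13
Deltas:
  20 - 13 = 7
  26 - 20 = 6
  59 - 26 = 33
  64 - 59 = 5
  73 - 64 = 9
  96 - 73 = 23


Delta encoded: [13, 7, 6, 33, 5, 9, 23]


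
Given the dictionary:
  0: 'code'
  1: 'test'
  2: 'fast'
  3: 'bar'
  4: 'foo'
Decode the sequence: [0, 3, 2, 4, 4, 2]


Look up each index in the dictionary:
  0 -> 'code'
  3 -> 'bar'
  2 -> 'fast'
  4 -> 'foo'
  4 -> 'foo'
  2 -> 'fast'

Decoded: "code bar fast foo foo fast"


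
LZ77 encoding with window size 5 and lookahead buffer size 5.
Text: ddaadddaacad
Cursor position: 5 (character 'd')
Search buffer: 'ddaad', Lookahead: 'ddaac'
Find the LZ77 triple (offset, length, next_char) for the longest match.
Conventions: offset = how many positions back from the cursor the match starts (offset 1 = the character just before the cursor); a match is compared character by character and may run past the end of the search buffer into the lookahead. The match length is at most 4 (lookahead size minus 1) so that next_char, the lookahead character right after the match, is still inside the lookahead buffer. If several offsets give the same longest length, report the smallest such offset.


Try each offset into the search buffer:
  offset=1 (pos 4, char 'd'): match length 2
  offset=2 (pos 3, char 'a'): match length 0
  offset=3 (pos 2, char 'a'): match length 0
  offset=4 (pos 1, char 'd'): match length 1
  offset=5 (pos 0, char 'd'): match length 4
Longest match has length 4 at offset 5.
next_char = character at position 5 + 4 = 9 -> 'c'

Best match: offset=5, length=4 (matching 'ddaa' starting at position 0)
LZ77 triple: (5, 4, 'c')


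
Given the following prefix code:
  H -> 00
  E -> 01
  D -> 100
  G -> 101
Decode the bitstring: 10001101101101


Decoding step by step:
Bits 100 -> D
Bits 01 -> E
Bits 101 -> G
Bits 101 -> G
Bits 101 -> G


Decoded message: DEGGG


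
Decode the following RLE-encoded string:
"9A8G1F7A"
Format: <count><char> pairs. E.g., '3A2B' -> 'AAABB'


Expanding each <count><char> pair:
  9A -> 'AAAAAAAAA'
  8G -> 'GGGGGGGG'
  1F -> 'F'
  7A -> 'AAAAAAA'

Decoded = AAAAAAAAAGGGGGGGGFAAAAAAA


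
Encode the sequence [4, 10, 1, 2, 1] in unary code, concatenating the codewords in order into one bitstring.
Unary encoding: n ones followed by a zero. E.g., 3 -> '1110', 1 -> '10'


Encode each number as n ones followed by a terminating 0:
  4 -> 11110 (5 bits)
  10 -> 11111111110 (11 bits)
  1 -> 10 (2 bits)
  2 -> 110 (3 bits)
  1 -> 10 (2 bits)
Total length = 5 + 11 + 2 + 3 + 2 = 23 bits.

Unary([4, 10, 1, 2, 1]) = 11110111111111101011010 (23 bits)


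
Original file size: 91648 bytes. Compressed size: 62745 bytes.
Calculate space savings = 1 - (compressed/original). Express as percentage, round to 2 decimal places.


ratio = compressed/original = 62745/91648 = 0.68463
savings = 1 - ratio = 1 - 0.68463 = 0.31537
as a percentage: 0.31537 * 100 = 31.54%

Space savings = 1 - 62745/91648 = 31.54%


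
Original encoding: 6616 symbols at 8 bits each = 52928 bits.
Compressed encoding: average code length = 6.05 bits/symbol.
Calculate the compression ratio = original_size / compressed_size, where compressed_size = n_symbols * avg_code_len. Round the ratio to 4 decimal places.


original_size = n_symbols * orig_bits = 6616 * 8 = 52928 bits
compressed_size = n_symbols * avg_code_len = 6616 * 6.05 = 40026.8 bits
ratio = original_size / compressed_size = 52928 / 40026.8 = 1.3223

Compression ratio = 1.3223


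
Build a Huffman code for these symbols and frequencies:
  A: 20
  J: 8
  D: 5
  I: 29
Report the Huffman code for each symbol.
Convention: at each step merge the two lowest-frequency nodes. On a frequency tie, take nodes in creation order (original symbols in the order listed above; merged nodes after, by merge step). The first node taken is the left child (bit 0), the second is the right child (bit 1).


Huffman tree construction:
Step 1: Merge D(5) + J(8) = 13
Step 2: Merge (D+J)(13) + A(20) = 33
Step 3: Merge I(29) + ((D+J)+A)(33) = 62
Read each symbol's code off the tree from the root (left child = 0, right child = 1).

Codes:
  A: 11 (length 2)
  J: 101 (length 3)
  D: 100 (length 3)
  I: 0 (length 1)
Average code length: 108/62 = 1.7419 bits/symbol


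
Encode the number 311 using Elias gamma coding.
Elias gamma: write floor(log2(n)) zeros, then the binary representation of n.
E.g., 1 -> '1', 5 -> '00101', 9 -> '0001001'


num_bits = floor(log2(311)) + 1 = 9
leading_zeros = num_bits - 1 = 8
binary(311) = 100110111

Elias gamma(311) = '00000000' + '100110111' = 00000000100110111 (17 bits)
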